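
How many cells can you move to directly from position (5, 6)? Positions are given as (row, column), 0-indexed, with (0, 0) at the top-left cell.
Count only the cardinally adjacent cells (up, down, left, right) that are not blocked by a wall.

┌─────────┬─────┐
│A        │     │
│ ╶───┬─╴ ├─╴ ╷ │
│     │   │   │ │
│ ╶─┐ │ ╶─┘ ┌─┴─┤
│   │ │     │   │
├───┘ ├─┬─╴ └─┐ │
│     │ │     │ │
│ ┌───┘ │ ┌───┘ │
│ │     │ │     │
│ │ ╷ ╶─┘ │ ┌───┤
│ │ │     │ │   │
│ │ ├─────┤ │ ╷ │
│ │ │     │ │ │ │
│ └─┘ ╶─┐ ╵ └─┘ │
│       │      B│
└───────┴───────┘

Checking passable neighbors of (5, 6):
Neighbors: (6, 6), (5, 7)
Count: 2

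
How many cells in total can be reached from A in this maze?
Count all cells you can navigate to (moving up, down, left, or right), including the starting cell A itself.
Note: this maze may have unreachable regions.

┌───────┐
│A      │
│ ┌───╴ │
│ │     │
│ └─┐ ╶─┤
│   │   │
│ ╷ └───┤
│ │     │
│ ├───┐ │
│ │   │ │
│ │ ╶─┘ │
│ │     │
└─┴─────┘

Using BFS/flood-fill to find all reachable cells from A:
Maze size: 6 × 4 = 24 total cells
All cells are reachable — the maze is fully connected.
Reachable cells: 24

Reachable region (· marks reachable cells):

┌───────┐
│A · · ·│
│ ┌───╴ │
│·│· · ·│
│ └─┐ ╶─┤
│· ·│· ·│
│ ╷ └───┤
│·│· · ·│
│ ├───┐ │
│·│· ·│·│
│ │ ╶─┘ │
│·│· · ·│
└─┴─────┘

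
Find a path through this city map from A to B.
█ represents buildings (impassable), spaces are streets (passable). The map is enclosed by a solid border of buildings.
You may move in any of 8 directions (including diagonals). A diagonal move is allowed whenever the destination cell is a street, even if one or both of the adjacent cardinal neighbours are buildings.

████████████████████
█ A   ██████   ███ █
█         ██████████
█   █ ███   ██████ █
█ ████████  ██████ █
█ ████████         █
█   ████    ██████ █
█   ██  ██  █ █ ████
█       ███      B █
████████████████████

Finding the shortest path from A to B:
Movement: 8-directional
Path length: 17 steps
Directions: right → right → right → down-right → right → right → down-right → down-right → down → down → down-right → down-right → right → right → right → right → right

Solution:

████████████████████
█ A→→↘██████   ███ █
█     →→↘ ██████████
█   █ ███↘  ██████ █
█ ████████↓ ██████ █
█ ████████↓        █
█   ████  ↘ ██████ █
█   ██  ██ ↘█ █ ████
█       ███ →→→→→B █
████████████████████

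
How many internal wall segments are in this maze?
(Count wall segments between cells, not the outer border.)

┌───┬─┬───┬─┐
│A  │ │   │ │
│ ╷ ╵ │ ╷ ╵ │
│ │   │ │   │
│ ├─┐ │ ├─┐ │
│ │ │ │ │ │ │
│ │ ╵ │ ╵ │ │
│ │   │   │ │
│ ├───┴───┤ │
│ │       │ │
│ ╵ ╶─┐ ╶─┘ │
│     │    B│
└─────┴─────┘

Counting internal wall segments:
Total internal walls: 25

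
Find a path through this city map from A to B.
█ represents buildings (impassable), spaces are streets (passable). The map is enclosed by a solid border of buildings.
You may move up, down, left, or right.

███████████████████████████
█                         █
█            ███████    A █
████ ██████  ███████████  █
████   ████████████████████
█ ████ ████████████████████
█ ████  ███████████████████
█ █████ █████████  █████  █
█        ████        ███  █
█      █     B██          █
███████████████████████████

Finding the shortest path from A to B:
Movement: cardinal only
Path length: 38 steps
Directions: up → left → left → left → left → left → left → left → left → left → left → left → left → down → left → left → left → left → left → left → left → left → down → down → right → right → down → down → right → down → down → right → down → right → right → right → right → right

Solution:

███████████████████████████
█           ↓←←←←←←←←←←←↰ █
█   ↓←←←←←←←↲███████    A █
████↓██████  ███████████  █
████↳→↓████████████████████
█ ████↓████████████████████
█ ████↳↓███████████████████
█ █████↓█████████  █████  █
█      ↳↓████        ███  █
█      █↳→→→→B██          █
███████████████████████████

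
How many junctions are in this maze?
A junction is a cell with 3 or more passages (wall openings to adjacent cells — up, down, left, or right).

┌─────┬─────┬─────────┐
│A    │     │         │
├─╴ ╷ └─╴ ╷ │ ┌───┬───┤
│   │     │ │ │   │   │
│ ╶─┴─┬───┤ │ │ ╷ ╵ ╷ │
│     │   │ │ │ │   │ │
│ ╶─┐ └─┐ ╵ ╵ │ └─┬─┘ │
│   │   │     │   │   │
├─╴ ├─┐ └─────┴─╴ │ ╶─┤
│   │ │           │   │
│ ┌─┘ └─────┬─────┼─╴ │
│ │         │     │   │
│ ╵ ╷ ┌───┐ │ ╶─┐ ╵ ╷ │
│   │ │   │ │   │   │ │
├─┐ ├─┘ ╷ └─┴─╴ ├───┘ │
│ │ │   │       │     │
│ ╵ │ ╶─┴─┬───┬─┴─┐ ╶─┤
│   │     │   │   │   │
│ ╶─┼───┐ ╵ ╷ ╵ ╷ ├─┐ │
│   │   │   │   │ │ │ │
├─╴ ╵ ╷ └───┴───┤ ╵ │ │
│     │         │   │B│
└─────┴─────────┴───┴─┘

Checking each cell for number of passages:

Junctions found (3+ passages):
  (0, 1): 3 passages
  (0, 4): 3 passages
  (2, 0): 3 passages
  (3, 5): 3 passages
  (5, 2): 4 passages
  (5, 10): 3 passages
  (6, 1): 3 passages
  (7, 9): 3 passages
  (8, 0): 3 passages
  (10, 1): 3 passages
Total junctions: 10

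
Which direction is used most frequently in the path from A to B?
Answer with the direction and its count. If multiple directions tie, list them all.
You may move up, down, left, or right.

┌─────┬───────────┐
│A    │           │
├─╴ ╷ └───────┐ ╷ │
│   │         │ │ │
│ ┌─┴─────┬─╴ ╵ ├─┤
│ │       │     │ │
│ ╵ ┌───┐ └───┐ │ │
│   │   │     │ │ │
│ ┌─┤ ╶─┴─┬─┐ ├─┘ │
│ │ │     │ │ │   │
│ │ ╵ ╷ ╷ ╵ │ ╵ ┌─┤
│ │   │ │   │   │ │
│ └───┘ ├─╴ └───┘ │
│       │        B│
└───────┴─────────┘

Directions: right, down, left, down, down, down, down, down, right, right, right, up, up, right, down, right, down, right, right, right
Counts: {'right': 9, 'down': 8, 'left': 1, 'up': 2}
Most common: right (9 times)

Solution:

┌─────┬───────────┐
│A ↓  │           │
├─╴ ╷ └───────┐ ╷ │
│↓ ↲│         │ │ │
│ ┌─┴─────┬─╴ ╵ ├─┤
│↓│       │     │ │
│ ╵ ┌───┐ └───┐ │ │
│↓  │   │     │ │ │
│ ┌─┤ ╶─┴─┬─┐ ├─┘ │
│↓│ │  ↱ ↓│ │ │   │
│ │ ╵ ╷ ╷ ╵ │ ╵ ┌─┤
│↓│   │↑│↳ ↓│   │ │
│ └───┘ ├─╴ └───┘ │
│↳ → → ↑│  ↳ → → B│
└───────┴─────────┘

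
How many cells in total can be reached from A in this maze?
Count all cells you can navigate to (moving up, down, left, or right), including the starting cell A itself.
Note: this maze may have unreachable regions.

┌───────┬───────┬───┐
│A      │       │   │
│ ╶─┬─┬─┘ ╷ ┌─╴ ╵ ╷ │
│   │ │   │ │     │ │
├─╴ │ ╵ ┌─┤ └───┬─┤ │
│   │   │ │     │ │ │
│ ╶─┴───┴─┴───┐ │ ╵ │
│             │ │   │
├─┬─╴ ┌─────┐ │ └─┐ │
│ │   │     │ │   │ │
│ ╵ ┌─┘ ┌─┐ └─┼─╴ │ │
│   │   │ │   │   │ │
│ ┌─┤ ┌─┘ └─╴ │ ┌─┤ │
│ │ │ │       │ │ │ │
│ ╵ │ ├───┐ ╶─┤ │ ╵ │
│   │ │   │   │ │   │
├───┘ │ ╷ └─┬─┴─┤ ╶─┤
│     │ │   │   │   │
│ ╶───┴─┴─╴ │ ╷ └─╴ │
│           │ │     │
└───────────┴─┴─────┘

Using BFS/flood-fill to find all reachable cells from A:
Maze size: 10 × 10 = 100 total cells
75 cell(s) are walled off and cannot be reached from A.
Reachable cells: 25

Reachable region (· marks reachable cells):

┌───────┬───────┬───┐
│A · · ·│       │   │
│ ╶─┬─┬─┘ ╷ ┌─╴ ╵ ╷ │
│· ·│ │   │ │     │ │
├─╴ │ ╵ ┌─┤ └───┬─┤ │
│· ·│   │ │     │ │ │
│ ╶─┴───┴─┴───┐ │ ╵ │
│· · · · · · ·│ │   │
├─┬─╴ ┌─────┐ │ └─┐ │
│·│· ·│     │·│   │ │
│ ╵ ┌─┘ ┌─┐ └─┼─╴ │ │
│· ·│   │ │   │   │ │
│ ┌─┤ ┌─┘ └─╴ │ ┌─┤ │
│·│·│ │       │ │ │ │
│ ╵ │ ├───┐ ╶─┤ │ ╵ │
│· ·│ │   │   │ │   │
├───┘ │ ╷ └─┬─┴─┤ ╶─┤
│     │ │   │   │   │
│ ╶───┴─┴─╴ │ ╷ └─╴ │
│           │ │     │
└───────────┴─┴─────┘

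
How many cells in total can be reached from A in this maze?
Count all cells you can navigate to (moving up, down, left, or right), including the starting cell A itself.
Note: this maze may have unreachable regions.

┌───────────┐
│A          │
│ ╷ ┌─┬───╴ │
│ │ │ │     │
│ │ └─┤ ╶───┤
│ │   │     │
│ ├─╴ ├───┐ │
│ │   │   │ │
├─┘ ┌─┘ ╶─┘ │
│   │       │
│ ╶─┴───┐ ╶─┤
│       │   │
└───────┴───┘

Using BFS/flood-fill to find all reachable cells from A:
Maze size: 6 × 6 = 36 total cells
1 cell(s) are walled off and cannot be reached from A.
Reachable cells: 35

Reachable region (· marks reachable cells):

┌───────────┐
│A · · · · ·│
│ ╷ ┌─┬───╴ │
│·│·│ │· · ·│
│ │ └─┤ ╶───┤
│·│· ·│· · ·│
│ ├─╴ ├───┐ │
│·│· ·│· ·│·│
├─┘ ┌─┘ ╶─┘ │
│· ·│· · · ·│
│ ╶─┴───┐ ╶─┤
│· · · ·│· ·│
└───────┴───┘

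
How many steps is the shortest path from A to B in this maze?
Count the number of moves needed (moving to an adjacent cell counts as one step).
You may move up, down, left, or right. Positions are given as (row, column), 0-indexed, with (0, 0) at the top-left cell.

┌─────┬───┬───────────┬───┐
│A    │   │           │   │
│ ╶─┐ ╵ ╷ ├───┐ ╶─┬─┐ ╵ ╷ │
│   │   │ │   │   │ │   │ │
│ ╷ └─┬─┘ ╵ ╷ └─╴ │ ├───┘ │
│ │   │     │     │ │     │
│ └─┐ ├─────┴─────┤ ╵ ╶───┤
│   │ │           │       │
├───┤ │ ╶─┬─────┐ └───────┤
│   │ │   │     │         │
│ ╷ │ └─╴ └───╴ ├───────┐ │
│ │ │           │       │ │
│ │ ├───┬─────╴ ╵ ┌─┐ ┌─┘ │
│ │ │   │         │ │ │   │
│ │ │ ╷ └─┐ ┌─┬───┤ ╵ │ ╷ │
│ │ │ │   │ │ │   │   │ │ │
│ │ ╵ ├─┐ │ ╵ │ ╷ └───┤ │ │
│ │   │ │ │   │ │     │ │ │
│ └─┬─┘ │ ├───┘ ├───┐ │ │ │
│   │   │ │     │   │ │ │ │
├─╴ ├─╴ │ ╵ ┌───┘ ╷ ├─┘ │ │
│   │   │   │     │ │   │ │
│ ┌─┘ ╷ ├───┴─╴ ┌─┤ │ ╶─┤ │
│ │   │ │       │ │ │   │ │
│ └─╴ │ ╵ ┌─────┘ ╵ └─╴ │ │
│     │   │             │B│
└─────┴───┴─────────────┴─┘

Using BFS to find shortest path:
Start: (0, 0), End: (12, 12)
Path found:
(0,0) → (1,0) → (1,1) → (2,1) → (2,2) → (3,2) → (4,2) → (5,2) → (5,3) → (5,4) → (4,4) → (4,3) → (3,3) → (3,4) → (3,5) → (3,6) → (3,7) → (3,8) → (4,8) → (4,9) → (4,10) → (4,11) → (4,12) → (5,12) → (6,12) → (7,12) → (8,12) → (9,12) → (10,12) → (11,12) → (12,12)
Number of steps: 30

Solution:

┌─────┬───┬───────────┬───┐
│A    │   │           │   │
│ ╶─┐ ╵ ╷ ├───┐ ╶─┬─┐ ╵ ╷ │
│↳ ↓│   │ │   │   │ │   │ │
│ ╷ └─┬─┘ ╵ ╷ └─╴ │ ├───┘ │
│ │↳ ↓│     │     │ │     │
│ └─┐ ├─────┴─────┤ ╵ ╶───┤
│   │↓│↱ → → → → ↓│       │
├───┤ │ ╶─┬─────┐ └───────┤
│   │↓│↑ ↰│     │↳ → → → ↓│
│ ╷ │ └─╴ └───╴ ├───────┐ │
│ │ │↳ → ↑      │       │↓│
│ │ ├───┬─────╴ ╵ ┌─┐ ┌─┘ │
│ │ │   │         │ │ │  ↓│
│ │ │ ╷ └─┐ ┌─┬───┤ ╵ │ ╷ │
│ │ │ │   │ │ │   │   │ │↓│
│ │ ╵ ├─┐ │ ╵ │ ╷ └───┤ │ │
│ │   │ │ │   │ │     │ │↓│
│ └─┬─┘ │ ├───┘ ├───┐ │ │ │
│   │   │ │     │   │ │ │↓│
├─╴ ├─╴ │ ╵ ┌───┘ ╷ ├─┘ │ │
│   │   │   │     │ │   │↓│
│ ┌─┘ ╷ ├───┴─╴ ┌─┤ │ ╶─┤ │
│ │   │ │       │ │ │   │↓│
│ └─╴ │ ╵ ┌─────┘ ╵ └─╴ │ │
│     │   │             │B│
└─────┴───┴─────────────┴─┘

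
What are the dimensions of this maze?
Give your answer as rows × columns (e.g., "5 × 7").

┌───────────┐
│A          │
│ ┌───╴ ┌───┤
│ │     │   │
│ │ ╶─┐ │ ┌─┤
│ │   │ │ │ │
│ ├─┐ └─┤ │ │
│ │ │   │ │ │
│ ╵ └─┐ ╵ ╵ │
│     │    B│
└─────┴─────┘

Counting the maze dimensions:
Rows (vertical): 5
Columns (horizontal): 6
Dimensions: 5 × 6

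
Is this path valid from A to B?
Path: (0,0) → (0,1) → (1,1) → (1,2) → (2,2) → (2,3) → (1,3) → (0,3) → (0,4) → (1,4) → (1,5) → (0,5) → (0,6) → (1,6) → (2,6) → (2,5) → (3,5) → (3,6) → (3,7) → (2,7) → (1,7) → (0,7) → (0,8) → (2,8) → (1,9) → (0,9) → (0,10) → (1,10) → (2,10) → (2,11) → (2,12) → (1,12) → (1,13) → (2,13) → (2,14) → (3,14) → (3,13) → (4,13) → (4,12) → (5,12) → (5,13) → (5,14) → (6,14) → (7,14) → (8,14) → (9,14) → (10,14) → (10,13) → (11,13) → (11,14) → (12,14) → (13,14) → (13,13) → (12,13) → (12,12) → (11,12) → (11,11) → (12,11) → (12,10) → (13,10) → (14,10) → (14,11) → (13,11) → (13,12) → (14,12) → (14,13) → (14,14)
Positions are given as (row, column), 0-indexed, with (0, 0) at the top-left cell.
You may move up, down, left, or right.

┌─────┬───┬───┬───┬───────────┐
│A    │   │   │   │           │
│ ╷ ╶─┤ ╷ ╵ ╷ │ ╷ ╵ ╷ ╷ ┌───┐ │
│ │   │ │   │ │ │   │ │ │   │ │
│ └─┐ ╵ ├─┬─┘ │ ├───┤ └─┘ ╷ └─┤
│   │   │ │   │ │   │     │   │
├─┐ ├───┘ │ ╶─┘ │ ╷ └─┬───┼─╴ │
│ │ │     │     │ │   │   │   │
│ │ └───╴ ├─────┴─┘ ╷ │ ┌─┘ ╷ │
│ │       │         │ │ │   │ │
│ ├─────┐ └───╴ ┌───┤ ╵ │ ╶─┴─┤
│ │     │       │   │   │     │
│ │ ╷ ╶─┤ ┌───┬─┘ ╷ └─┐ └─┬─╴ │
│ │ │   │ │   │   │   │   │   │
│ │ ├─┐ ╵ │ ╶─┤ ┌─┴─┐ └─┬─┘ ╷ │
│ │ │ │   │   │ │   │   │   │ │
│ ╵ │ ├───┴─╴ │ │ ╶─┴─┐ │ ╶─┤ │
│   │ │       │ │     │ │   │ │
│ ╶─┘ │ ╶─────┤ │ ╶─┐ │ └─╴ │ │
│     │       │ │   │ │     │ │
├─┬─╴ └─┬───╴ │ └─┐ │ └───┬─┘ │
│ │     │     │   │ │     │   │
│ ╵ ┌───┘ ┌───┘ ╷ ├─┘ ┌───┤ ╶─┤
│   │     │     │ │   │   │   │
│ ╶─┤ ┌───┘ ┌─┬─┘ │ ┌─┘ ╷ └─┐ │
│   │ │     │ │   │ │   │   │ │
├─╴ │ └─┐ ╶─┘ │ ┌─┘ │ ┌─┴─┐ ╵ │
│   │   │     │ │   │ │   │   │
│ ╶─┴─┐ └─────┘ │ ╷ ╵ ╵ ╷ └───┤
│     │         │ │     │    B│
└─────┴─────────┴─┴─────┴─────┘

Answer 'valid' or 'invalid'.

Checking path validity:
Result: Invalid move at step 23: cannot move from (0, 8) to (2, 8).

invalid

Correct solution:

┌─────┬───┬───┬───┬───────────┐
│A ↓  │↱ ↓│↱ ↓│↱ ↓│↱ ↓        │
│ ╷ ╶─┤ ╷ ╵ ╷ │ ╷ ╵ ╷ ╷ ┌───┐ │
│ │↳ ↓│↑│↳ ↑│↓│↑│↳ ↑│↓│ │↱ ↓│ │
│ └─┐ ╵ ├─┬─┘ │ ├───┤ └─┘ ╷ └─┤
│   │↳ ↑│ │↓ ↲│↑│   │↳ → ↑│↳ ↓│
├─┐ ├───┘ │ ╶─┘ │ ╷ └─┬───┼─╴ │
│ │ │     │↳ → ↑│ │   │   │↓ ↲│
│ │ └───╴ ├─────┴─┘ ╷ │ ┌─┘ ╷ │
│ │       │         │ │ │↓ ↲│ │
│ ├─────┐ └───╴ ┌───┤ ╵ │ ╶─┴─┤
│ │     │       │   │   │↳ → ↓│
│ │ ╷ ╶─┤ ┌───┬─┘ ╷ └─┐ └─┬─╴ │
│ │ │   │ │   │   │   │   │  ↓│
│ │ ├─┐ ╵ │ ╶─┤ ┌─┴─┐ └─┬─┘ ╷ │
│ │ │ │   │   │ │   │   │   │↓│
│ ╵ │ ├───┴─╴ │ │ ╶─┴─┐ │ ╶─┤ │
│   │ │       │ │     │ │   │↓│
│ ╶─┘ │ ╶─────┤ │ ╶─┐ │ └─╴ │ │
│     │       │ │   │ │     │↓│
├─┬─╴ └─┬───╴ │ └─┐ │ └───┬─┘ │
│ │     │     │   │ │     │↓ ↲│
│ ╵ ┌───┘ ┌───┘ ╷ ├─┘ ┌───┤ ╶─┤
│   │     │     │ │   │↓ ↰│↳ ↓│
│ ╶─┤ ┌───┘ ┌─┬─┘ │ ┌─┘ ╷ └─┐ │
│   │ │     │ │   │ │↓ ↲│↑ ↰│↓│
├─╴ │ └─┐ ╶─┘ │ ┌─┘ │ ┌─┴─┐ ╵ │
│   │   │     │ │   │↓│↱ ↓│↑ ↲│
│ ╶─┴─┐ └─────┘ │ ╷ ╵ ╵ ╷ └───┤
│     │         │ │  ↳ ↑│↳ → B│
└─────┴─────────┴─┴─────┴─────┘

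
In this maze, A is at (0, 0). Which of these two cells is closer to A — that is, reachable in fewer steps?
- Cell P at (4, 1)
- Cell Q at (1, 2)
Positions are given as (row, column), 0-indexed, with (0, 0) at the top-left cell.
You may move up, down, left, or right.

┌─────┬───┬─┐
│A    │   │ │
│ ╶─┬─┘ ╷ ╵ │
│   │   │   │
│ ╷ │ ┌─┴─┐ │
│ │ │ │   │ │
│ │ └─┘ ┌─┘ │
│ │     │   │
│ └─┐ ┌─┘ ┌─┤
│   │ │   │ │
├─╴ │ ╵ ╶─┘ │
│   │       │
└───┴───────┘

Shortest path A → P at (4, 1): 5 steps
Shortest path A → Q at (1, 2): 19 steps

P is closer (5 steps vs 19 steps).

Path to P:

┌─────┬───┬─┐
│A    │   │ │
│ ╶─┬─┘ ╷ ╵ │
│↓  │   │   │
│ ╷ │ ┌─┴─┐ │
│↓│ │ │   │ │
│ │ └─┘ ┌─┘ │
│↓│     │   │
│ └─┐ ┌─┘ ┌─┤
│↳ P│ │   │ │
├─╴ │ ╵ ╶─┘ │
│   │       │
└───┴───────┘

Path to Q:

┌─────┬───┬─┐
│A    │↓ ↰│ │
│ ╶─┬─┘ ╷ ╵ │
│↳ ↓│Q ↲│↑ ↰│
│ ╷ │ ┌─┴─┐ │
│ │↓│ │   │↑│
│ │ └─┘ ┌─┘ │
│ │↳ ↓  │↱ ↑│
│ └─┐ ┌─┘ ┌─┤
│   │↓│↱ ↑│ │
├─╴ │ ╵ ╶─┘ │
│   │↳ ↑    │
└───┴───────┘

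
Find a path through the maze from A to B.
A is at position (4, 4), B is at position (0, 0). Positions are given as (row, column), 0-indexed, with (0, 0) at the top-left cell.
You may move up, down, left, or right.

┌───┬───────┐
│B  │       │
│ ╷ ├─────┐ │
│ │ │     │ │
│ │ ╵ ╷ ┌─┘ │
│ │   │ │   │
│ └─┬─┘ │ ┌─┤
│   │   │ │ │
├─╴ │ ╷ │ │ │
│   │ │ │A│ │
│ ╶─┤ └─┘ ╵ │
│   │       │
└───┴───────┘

Finding the shortest path from (4, 4) to (0, 0):
Path length: 14 steps
Directions: down → left → left → up → up → right → up → up → left → down → left → up → up → left

Solution:

┌───┬───────┐
│B ↰│       │
│ ╷ ├─────┐ │
│ │↑│↓ ↰  │ │
│ │ ╵ ╷ ┌─┘ │
│ │↑ ↲│↑│   │
│ └─┬─┘ │ ┌─┤
│   │↱ ↑│ │ │
├─╴ │ ╷ │ │ │
│   │↑│ │A│ │
│ ╶─┤ └─┘ ╵ │
│   │↑ ← ↲  │
└───┴───────┘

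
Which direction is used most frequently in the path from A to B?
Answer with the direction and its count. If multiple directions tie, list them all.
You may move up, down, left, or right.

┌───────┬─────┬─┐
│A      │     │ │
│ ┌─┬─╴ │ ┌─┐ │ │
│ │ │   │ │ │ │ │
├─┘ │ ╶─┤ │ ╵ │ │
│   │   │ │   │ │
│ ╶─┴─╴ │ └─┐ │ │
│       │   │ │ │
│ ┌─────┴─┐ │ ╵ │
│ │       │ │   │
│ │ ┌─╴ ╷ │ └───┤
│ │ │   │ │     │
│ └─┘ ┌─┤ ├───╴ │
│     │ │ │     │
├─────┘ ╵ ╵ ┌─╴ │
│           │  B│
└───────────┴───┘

Directions: right, right, right, down, left, down, right, down, left, left, left, down, down, down, right, right, up, right, up, right, down, down, down, right, up, right, right, down
Counts: {'right': 11, 'down': 10, 'left': 4, 'up': 3}
Most common: right (11 times)

Solution:

┌───────┬─────┬─┐
│A → → ↓│     │ │
│ ┌─┬─╴ │ ┌─┐ │ │
│ │ │↓ ↲│ │ │ │ │
├─┘ │ ╶─┤ │ ╵ │ │
│   │↳ ↓│ │   │ │
│ ╶─┴─╴ │ └─┐ │ │
│↓ ← ← ↲│   │ │ │
│ ┌─────┴─┐ │ ╵ │
│↓│    ↱ ↓│ │   │
│ │ ┌─╴ ╷ │ └───┤
│↓│ │↱ ↑│↓│     │
│ └─┘ ┌─┤ ├───╴ │
│↳ → ↑│ │↓│↱ → ↓│
├─────┘ ╵ ╵ ┌─╴ │
│        ↳ ↑│  B│
└───────────┴───┘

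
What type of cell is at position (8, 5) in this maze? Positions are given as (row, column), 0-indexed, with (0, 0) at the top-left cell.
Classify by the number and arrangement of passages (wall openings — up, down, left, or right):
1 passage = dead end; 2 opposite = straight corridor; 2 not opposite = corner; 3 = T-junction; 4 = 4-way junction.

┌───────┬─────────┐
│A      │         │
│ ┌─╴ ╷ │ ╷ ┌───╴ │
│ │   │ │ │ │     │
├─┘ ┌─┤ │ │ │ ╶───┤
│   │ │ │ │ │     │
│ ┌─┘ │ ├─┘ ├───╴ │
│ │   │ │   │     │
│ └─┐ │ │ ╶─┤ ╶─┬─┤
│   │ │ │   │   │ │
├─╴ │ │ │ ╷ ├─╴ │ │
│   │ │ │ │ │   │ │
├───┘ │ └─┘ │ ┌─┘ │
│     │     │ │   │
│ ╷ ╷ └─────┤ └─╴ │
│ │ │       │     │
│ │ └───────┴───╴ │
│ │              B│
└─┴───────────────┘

Checking cell at (8, 5):
Number of passages: 2
Cell type: straight corridor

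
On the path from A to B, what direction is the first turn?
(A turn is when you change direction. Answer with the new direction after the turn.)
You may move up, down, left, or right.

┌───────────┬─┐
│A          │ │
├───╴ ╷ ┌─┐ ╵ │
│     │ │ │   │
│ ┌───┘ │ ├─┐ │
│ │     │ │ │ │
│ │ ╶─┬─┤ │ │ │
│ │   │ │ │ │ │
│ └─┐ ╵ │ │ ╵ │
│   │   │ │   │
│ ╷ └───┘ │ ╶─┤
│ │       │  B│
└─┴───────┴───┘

Directions: right, right, right, right, right, down, right, down, down, down, left, down, right
First turn direction: down

Solution:

┌───────────┬─┐
│A → → → → ↓│ │
├───╴ ╷ ┌─┐ ╵ │
│     │ │ │↳ ↓│
│ ┌───┘ │ ├─┐ │
│ │     │ │ │↓│
│ │ ╶─┬─┤ │ │ │
│ │   │ │ │ │↓│
│ └─┐ ╵ │ │ ╵ │
│   │   │ │↓ ↲│
│ ╷ └───┘ │ ╶─┤
│ │       │↳ B│
└─┴───────┴───┘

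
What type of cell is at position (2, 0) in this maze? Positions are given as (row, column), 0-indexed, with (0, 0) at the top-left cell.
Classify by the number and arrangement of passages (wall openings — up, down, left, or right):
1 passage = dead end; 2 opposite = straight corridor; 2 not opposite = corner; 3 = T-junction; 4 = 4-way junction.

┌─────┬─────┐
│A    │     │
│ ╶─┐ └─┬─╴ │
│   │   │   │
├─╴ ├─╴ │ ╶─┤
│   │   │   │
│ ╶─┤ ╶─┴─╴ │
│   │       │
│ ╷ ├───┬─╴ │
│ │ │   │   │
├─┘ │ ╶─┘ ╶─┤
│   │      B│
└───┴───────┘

Checking cell at (2, 0):
Number of passages: 2
Cell type: corner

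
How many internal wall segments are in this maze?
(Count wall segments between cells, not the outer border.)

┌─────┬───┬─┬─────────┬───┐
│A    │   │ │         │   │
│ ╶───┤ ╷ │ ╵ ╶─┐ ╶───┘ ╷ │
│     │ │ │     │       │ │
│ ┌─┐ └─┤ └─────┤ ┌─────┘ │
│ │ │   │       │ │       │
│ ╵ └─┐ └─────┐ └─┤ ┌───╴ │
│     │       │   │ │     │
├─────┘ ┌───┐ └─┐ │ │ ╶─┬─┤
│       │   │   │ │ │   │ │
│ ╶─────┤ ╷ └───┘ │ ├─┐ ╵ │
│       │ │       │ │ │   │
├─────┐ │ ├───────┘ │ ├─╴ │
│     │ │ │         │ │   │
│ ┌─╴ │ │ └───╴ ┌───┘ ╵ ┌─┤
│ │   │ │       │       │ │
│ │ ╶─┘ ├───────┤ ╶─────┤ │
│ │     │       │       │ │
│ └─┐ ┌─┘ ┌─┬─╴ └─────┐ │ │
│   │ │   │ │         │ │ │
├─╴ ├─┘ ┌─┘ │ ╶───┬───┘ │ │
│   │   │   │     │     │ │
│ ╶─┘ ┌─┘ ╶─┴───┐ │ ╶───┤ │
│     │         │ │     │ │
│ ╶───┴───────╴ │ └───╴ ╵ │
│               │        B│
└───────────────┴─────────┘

Counting internal wall segments:
Total internal walls: 144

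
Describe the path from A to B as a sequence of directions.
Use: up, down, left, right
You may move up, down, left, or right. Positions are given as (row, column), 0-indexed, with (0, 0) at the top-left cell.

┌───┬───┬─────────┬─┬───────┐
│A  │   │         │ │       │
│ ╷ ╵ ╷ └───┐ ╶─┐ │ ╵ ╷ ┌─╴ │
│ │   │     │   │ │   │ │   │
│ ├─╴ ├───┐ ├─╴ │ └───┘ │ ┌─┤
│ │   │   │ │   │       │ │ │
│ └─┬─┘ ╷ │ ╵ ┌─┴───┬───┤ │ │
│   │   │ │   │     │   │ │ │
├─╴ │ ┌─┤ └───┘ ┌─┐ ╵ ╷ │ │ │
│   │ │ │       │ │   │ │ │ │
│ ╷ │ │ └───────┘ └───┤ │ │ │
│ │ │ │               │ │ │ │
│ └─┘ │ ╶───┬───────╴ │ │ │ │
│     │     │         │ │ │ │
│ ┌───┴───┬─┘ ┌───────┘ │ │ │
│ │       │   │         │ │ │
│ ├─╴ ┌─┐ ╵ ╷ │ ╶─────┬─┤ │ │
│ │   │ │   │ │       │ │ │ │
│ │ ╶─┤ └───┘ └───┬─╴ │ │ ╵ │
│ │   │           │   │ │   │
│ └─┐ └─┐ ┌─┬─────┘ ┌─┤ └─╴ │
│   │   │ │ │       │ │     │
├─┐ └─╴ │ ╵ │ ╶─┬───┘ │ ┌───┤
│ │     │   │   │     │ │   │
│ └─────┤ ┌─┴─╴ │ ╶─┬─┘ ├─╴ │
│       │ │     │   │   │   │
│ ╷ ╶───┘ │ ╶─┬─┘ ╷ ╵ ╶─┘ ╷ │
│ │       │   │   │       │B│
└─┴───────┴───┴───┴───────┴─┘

Finding the path and converting it to directions:
Path through cells: (0,0) → (0,1) → (1,1) → (1,2) → (0,2) → (0,3) → (1,3) → (1,4) → (1,5) → (2,5) → (3,5) → (3,6) → (2,6) → (2,7) → (1,7) → (1,6) → (0,6) → (0,7) → (0,8) → (1,8) → (2,8) → (2,9) → (2,10) → (2,11) → (1,11) → (0,11) → (0,12) → (0,13) → (1,13) → (1,12) → (2,12) → (3,12) → (4,12) → (5,12) → (6,12) → (7,12) → (8,12) → (9,12) → (9,13) → (10,13) → (10,12) → (10,11) → (11,11) → (12,11) → (12,10) → (13,10) → (13,11) → (13,12) → (12,12) → (12,13) → (13,13)
Directions: right, down, right, up, right, down, right, right, down, down, right, up, right, up, left, up, right, right, down, down, right, right, right, up, up, right, right, down, left, down, down, down, down, down, down, down, down, right, down, left, left, down, down, left, down, right, right, up, right, down

Solution:

┌───┬───┬─────────┬─┬───────┐
│A ↓│↱ ↓│    ↱ → ↓│ │  ↱ → ↓│
│ ╷ ╵ ╷ └───┐ ╶─┐ │ ╵ ╷ ┌─╴ │
│ │↳ ↑│↳ → ↓│↑ ↰│↓│   │↑│↓ ↲│
│ ├─╴ ├───┐ ├─╴ │ └───┘ │ ┌─┤
│ │   │   │↓│↱ ↑│↳ → → ↑│↓│ │
│ └─┬─┘ ╷ │ ╵ ┌─┴───┬───┤ │ │
│   │   │ │↳ ↑│     │   │↓│ │
├─╴ │ ┌─┤ └───┘ ┌─┐ ╵ ╷ │ │ │
│   │ │ │       │ │   │ │↓│ │
│ ╷ │ │ └───────┘ └───┤ │ │ │
│ │ │ │               │ │↓│ │
│ └─┘ │ ╶───┬───────╴ │ │ │ │
│     │     │         │ │↓│ │
│ ┌───┴───┬─┘ ┌───────┘ │ │ │
│ │       │   │         │↓│ │
│ ├─╴ ┌─┐ ╵ ╷ │ ╶─────┬─┤ │ │
│ │   │ │   │ │       │ │↓│ │
│ │ ╶─┤ └───┘ └───┬─╴ │ │ ╵ │
│ │   │           │   │ │↳ ↓│
│ └─┐ └─┐ ┌─┬─────┘ ┌─┤ └─╴ │
│   │   │ │ │       │ │↓ ← ↲│
├─┐ └─╴ │ ╵ │ ╶─┬───┘ │ ┌───┤
│ │     │   │   │     │↓│   │
│ └─────┤ ┌─┴─╴ │ ╶─┬─┘ ├─╴ │
│       │ │     │   │↓ ↲│↱ ↓│
│ ╷ ╶───┘ │ ╶─┬─┘ ╷ ╵ ╶─┘ ╷ │
│ │       │   │   │  ↳ → ↑│B│
└─┴───────┴───┴───┴───────┴─┘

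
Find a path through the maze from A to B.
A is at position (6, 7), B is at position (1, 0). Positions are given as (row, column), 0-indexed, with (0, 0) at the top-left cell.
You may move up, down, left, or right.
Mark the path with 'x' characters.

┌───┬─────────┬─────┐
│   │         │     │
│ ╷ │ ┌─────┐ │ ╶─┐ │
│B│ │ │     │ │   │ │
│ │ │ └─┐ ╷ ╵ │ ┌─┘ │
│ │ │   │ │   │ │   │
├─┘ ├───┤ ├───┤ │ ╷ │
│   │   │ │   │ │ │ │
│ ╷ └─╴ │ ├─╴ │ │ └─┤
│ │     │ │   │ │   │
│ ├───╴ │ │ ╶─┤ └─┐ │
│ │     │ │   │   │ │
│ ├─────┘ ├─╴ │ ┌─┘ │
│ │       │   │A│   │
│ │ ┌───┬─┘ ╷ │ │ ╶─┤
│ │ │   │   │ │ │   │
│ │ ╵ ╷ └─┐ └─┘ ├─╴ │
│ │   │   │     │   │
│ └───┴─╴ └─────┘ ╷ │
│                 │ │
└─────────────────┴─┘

Finding the shortest path from (6, 7) to (1, 0):
Path length: 42 steps
Directions: up → up → up → up → up → up → right → right → down → down → left → down → down → right → down → down → left → down → right → down → left → down → left → left → left → left → left → left → left → left → up → up → up → up → up → up → right → up → up → up → left → down

Solution:

┌───┬─────────┬─────┐
│x x│         │x x x│
│ ╷ │ ┌─────┐ │ ╶─┐ │
│B│x│ │     │ │x  │x│
│ │ │ └─┐ ╷ ╵ │ ┌─┘ │
│ │x│   │ │   │x│x x│
├─┘ ├───┤ ├───┤ │ ╷ │
│x x│   │ │   │x│x│ │
│ ╷ └─╴ │ ├─╴ │ │ └─┤
│x│     │ │   │x│x x│
│ ├───╴ │ │ ╶─┤ └─┐ │
│x│     │ │   │x  │x│
│ ├─────┘ ├─╴ │ ┌─┘ │
│x│       │   │A│x x│
│ │ ┌───┬─┘ ╷ │ │ ╶─┤
│x│ │   │   │ │ │x x│
│ │ ╵ ╷ └─┐ └─┘ ├─╴ │
│x│   │   │     │x x│
│ └───┴─╴ └─────┘ ╷ │
│x x x x x x x x x│ │
└─────────────────┴─┘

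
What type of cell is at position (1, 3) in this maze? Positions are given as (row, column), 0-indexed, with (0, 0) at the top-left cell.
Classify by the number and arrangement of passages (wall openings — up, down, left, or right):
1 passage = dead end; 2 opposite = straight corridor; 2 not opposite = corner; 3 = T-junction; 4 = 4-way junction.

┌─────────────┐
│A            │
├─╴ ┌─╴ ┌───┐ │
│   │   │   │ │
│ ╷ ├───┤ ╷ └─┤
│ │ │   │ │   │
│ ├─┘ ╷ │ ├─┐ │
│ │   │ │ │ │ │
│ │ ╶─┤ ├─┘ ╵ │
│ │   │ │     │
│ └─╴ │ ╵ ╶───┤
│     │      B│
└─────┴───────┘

Checking cell at (1, 3):
Number of passages: 2
Cell type: corner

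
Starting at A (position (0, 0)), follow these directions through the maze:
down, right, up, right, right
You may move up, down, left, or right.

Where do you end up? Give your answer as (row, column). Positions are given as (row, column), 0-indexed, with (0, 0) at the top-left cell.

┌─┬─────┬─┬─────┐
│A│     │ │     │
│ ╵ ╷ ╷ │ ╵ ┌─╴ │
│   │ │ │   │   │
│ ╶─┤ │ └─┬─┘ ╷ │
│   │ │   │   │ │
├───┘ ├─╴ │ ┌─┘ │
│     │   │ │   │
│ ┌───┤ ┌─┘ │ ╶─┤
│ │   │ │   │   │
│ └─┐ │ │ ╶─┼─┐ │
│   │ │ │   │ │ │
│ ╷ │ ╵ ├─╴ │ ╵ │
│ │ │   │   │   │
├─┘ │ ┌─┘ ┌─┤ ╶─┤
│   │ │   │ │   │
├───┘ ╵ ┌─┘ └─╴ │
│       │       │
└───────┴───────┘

Following directions step by step:
Start: (0, 0)
  down: (0, 0) → (1, 0)
  right: (1, 0) → (1, 1)
  up: (1, 1) → (0, 1)
  right: (0, 1) → (0, 2)
  right: (0, 2) → (0, 3)
Final position: (0, 3)

Path taken:

┌─┬─────┬─┬─────┐
│A│↱ → B│ │     │
│ ╵ ╷ ╷ │ ╵ ┌─╴ │
│↳ ↑│ │ │   │   │
│ ╶─┤ │ └─┬─┘ ╷ │
│   │ │   │   │ │
├───┘ ├─╴ │ ┌─┘ │
│     │   │ │   │
│ ┌───┤ ┌─┘ │ ╶─┤
│ │   │ │   │   │
│ └─┐ │ │ ╶─┼─┐ │
│   │ │ │   │ │ │
│ ╷ │ ╵ ├─╴ │ ╵ │
│ │ │   │   │   │
├─┘ │ ┌─┘ ┌─┤ ╶─┤
│   │ │   │ │   │
├───┘ ╵ ┌─┘ └─╴ │
│       │       │
└───────┴───────┘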